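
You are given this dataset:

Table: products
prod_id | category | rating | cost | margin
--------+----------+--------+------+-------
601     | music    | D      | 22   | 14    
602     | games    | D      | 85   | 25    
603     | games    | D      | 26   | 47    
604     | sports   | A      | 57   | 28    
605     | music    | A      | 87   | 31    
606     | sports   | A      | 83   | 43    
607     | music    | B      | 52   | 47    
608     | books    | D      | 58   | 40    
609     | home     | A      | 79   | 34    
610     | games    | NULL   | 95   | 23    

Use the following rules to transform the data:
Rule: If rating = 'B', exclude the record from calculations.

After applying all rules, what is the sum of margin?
285

Step 1: Identify records where rating = 'B'
Step 2: The excluded records sum to 47
Step 3: Original total margin = 332
Step 4: Remaining total = 332 - 47 = 285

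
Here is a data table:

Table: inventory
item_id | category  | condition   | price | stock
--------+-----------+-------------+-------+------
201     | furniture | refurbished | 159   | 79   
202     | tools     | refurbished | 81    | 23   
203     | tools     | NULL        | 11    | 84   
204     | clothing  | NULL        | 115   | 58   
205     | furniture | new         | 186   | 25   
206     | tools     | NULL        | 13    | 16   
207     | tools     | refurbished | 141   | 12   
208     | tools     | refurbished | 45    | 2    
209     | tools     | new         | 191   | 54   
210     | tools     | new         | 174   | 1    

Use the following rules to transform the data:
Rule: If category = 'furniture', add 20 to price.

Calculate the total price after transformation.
1156

Step 1: Count records where category = 'furniture': 2
Step 2: Total bonus added: 2 × 20 = 40
Step 3: Original sum of price: 1116
Step 4: Final sum = 1116 + 40 = 1156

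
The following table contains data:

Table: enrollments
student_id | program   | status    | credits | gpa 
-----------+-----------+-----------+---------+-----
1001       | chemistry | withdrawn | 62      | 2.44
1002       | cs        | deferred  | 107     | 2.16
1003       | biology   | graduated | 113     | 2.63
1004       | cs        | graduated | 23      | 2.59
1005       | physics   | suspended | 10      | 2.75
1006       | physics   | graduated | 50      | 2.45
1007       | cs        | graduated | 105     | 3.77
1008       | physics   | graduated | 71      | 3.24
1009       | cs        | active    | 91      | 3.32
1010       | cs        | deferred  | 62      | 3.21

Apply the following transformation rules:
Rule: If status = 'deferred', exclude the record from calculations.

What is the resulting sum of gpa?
23.19

Step 1: Identify records where status = 'deferred'
Step 2: The excluded records sum to 5.37
Step 3: Original total gpa = 28.56
Step 4: Remaining total = 28.56 - 5.37 = 23.19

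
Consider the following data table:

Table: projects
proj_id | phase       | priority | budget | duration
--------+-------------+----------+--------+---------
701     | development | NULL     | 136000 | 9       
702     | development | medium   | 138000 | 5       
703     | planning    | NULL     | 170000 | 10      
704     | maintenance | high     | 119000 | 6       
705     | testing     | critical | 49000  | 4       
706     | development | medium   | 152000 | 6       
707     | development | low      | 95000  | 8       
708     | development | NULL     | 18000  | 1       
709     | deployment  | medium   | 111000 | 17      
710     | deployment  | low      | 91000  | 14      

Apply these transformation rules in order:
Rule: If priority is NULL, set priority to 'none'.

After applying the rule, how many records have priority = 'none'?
3

Step 1: Count records where priority IS NULL
Step 2: Found 3 records with NULL priority
Step 3: These records will have priority set to 'none'
Step 4: Records already having priority = 'none': 0
Step 5: Answer: 3 + 0 = 3 records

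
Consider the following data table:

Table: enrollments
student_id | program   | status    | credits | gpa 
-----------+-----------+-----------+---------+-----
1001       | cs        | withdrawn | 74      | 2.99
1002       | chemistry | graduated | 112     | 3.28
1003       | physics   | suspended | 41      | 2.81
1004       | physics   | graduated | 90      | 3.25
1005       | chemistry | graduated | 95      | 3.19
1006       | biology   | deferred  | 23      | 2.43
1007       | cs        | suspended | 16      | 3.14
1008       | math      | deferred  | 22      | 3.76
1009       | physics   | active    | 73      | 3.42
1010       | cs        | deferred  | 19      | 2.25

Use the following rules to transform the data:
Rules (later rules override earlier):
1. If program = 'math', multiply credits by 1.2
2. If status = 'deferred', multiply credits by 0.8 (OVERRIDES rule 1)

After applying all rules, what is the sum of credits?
552.2

Step 1: Rule 2 takes priority for records with status = 'deferred'
  - 3 records: 64 × 0.8 = 51.2
Step 2: Rule 1 applies to remaining records with program = 'math'
  - 0 records: 0 × 1.2 = 0.0
Step 3: Other records unchanged: 501
Step 4: Final sum = 51.2 + 0.0 + 501 = 552.2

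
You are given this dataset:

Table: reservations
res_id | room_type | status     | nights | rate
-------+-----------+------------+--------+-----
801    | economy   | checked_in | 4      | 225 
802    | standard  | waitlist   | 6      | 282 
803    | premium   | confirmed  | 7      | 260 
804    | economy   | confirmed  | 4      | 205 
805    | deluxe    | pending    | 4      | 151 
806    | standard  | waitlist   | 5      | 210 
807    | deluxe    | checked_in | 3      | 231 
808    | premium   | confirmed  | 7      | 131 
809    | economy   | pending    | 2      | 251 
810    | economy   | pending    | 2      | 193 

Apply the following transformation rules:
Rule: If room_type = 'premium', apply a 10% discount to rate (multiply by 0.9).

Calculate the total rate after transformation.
2099.9

Step 1: Records with room_type = 'premium' have total rate = 391
Step 2: Apply multiplier: 391 × 0.9 = 351.9
Step 3: Other records total: 1748
Step 4: Final sum = 351.9 + 1748 = 2099.9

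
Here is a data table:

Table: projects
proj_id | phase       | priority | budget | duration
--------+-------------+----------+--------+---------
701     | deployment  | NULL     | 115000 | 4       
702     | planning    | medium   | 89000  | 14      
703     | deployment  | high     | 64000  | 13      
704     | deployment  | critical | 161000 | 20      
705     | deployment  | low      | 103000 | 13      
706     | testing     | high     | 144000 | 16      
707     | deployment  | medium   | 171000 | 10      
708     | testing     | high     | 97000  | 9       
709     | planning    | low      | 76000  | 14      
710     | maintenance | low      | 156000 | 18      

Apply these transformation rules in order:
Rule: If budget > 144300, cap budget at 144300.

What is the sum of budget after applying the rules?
1120900

Step 1: 3 records have budget > 144300
Step 2: These records originally summed to 488000
Step 3: After capping: 3 × 144300 = 432900
Step 4: Unaffected records sum: 688000
Step 5: Final sum = 432900 + 688000 = 1120900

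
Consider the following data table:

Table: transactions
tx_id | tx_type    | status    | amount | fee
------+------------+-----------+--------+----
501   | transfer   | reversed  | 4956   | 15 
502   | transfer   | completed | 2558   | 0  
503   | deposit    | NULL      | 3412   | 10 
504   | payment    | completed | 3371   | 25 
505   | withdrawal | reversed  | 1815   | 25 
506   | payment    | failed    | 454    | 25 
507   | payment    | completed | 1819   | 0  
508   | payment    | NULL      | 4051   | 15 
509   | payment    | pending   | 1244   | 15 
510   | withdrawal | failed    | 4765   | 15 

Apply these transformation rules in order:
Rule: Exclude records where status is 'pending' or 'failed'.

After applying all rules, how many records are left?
7

Step 1: Count records to exclude
  - 1 (pending) + 2 (failed) = 3 records
Step 2: Total records: 10
Step 3: Remaining = 10 - 3 = 7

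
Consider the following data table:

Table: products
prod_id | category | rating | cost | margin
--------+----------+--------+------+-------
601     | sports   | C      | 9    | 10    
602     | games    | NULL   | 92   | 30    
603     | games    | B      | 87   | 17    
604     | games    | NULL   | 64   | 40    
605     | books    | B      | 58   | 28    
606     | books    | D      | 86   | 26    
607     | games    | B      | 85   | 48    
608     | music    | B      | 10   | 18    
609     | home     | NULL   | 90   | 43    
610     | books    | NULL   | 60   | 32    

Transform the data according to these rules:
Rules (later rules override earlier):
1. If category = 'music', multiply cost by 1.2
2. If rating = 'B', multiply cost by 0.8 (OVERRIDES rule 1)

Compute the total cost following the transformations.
593.0

Step 1: Rule 2 takes priority for records with rating = 'B'
  - 4 records: 240 × 0.8 = 192.0
Step 2: Rule 1 applies to remaining records with category = 'music'
  - 0 records: 0 × 1.2 = 0.0
Step 3: Other records unchanged: 401
Step 4: Final sum = 192.0 + 0.0 + 401 = 593.0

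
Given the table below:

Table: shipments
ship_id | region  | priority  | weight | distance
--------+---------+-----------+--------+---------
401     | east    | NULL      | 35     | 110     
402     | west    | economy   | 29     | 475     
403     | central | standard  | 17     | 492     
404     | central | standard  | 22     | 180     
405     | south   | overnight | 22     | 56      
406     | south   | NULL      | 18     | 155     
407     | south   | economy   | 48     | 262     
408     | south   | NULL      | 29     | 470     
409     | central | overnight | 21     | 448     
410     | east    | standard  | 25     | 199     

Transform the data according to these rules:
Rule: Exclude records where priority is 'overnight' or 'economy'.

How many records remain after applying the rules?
6

Step 1: Count records to exclude
  - 2 (overnight) + 2 (economy) = 4 records
Step 2: Total records: 10
Step 3: Remaining = 10 - 4 = 6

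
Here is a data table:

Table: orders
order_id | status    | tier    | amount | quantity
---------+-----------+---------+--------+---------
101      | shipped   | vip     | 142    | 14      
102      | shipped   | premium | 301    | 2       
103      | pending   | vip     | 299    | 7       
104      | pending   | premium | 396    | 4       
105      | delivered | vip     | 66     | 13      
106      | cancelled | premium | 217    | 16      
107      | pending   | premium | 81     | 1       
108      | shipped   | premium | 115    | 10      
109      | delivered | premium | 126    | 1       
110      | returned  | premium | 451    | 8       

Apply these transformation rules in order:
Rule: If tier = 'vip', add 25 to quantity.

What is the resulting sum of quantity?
151

Step 1: Count records where tier = 'vip': 3
Step 2: Total bonus added: 3 × 25 = 75
Step 3: Original sum of quantity: 76
Step 4: Final sum = 76 + 75 = 151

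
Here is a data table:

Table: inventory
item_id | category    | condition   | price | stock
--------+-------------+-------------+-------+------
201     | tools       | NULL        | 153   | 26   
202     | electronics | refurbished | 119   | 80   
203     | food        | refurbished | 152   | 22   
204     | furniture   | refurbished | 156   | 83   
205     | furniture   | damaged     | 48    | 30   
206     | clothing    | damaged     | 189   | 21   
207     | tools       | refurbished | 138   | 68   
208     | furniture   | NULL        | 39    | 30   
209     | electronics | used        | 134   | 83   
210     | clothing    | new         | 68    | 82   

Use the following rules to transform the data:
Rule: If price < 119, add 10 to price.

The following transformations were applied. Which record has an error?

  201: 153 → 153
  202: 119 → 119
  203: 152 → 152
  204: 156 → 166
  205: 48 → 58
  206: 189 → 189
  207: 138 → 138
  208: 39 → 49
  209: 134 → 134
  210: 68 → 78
Record 204 has an error. The correct transformed value should be 156, not 166.

Step 1: Check each record against the rule
Step 2: Record 204 has price = 156
Step 3: Since 156 >= 119, the bonus should not have been applied
Step 4: Correct value = 156, but claimed value = 166
Conclusion: Record 204 has the error.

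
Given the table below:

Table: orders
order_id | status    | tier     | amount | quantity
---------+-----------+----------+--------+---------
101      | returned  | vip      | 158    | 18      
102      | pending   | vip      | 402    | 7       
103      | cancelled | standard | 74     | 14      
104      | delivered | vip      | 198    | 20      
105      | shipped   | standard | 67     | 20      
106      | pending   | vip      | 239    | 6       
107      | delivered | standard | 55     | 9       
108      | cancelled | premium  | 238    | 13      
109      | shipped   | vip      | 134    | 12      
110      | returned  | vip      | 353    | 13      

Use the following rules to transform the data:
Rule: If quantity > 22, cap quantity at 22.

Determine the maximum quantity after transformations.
20

Step 1: Original maximum quantity = 20
Step 2: Check cap of 22 against maximum
Step 3: No records exceed the cap (max 20 <= cap 22), so no capping applies
Step 4: Maximum after transformation = 20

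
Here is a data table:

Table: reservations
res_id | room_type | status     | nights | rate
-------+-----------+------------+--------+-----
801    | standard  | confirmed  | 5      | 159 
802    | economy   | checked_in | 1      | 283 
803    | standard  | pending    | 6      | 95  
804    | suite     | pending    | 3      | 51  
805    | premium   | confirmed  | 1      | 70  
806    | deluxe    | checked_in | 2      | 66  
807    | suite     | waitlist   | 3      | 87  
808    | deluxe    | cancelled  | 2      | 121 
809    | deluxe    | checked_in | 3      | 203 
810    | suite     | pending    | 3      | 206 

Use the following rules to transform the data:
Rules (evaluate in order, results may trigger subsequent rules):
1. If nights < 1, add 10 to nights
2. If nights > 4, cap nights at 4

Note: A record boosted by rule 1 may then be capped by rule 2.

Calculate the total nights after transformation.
26

Step 1: Apply rule 1 to records with nights < 1
  - 0 records get bonus of 10
  - Of these, 0 records then exceed 4 and get capped
Step 2: Apply rule 2 to records with nights > 4
  - 2 records (original) are capped
Step 3: Calculate final sum = 26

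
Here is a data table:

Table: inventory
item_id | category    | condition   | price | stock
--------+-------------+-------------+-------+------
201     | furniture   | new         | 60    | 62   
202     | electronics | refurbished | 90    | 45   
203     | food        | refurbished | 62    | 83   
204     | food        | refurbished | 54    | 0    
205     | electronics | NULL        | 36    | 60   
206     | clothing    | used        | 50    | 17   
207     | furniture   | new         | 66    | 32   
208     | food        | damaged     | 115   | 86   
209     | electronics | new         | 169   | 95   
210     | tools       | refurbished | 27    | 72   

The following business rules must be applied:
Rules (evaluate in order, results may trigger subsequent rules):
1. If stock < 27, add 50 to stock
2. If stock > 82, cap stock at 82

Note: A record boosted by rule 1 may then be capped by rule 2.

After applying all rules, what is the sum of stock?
634

Step 1: Apply rule 1 to records with stock < 27
  - 2 records get bonus of 50
  - Of these, 0 records then exceed 82 and get capped
Step 2: Apply rule 2 to records with stock > 82
  - 3 records (original) are capped
Step 3: Calculate final sum = 634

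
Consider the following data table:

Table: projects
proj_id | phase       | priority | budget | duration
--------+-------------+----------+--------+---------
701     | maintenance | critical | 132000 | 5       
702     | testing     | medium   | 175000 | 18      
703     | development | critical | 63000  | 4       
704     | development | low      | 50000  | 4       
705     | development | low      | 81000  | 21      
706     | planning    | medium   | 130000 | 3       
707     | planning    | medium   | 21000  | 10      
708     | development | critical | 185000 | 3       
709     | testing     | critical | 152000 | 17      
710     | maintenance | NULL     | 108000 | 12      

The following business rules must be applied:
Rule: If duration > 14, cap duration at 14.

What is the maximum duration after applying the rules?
14

Step 1: Original maximum duration = 21
Step 2: Apply cap at 14
Step 3: 3 records had duration > 14 and were capped
Step 4: Maximum after transformation = 14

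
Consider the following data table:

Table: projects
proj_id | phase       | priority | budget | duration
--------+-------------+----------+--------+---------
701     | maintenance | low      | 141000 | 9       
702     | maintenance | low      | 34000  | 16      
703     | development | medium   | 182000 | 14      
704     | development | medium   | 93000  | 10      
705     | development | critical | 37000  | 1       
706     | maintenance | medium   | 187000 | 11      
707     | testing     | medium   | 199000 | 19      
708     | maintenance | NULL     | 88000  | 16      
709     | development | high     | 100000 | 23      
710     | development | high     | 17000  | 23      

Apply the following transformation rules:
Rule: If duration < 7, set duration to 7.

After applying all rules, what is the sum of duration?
148

Step 1: 1 records have duration < 7
Step 2: These records originally summed to 1
Step 3: After setting to minimum: 1 × 7 = 7
Step 4: Unaffected records sum: 141
Step 5: Final sum = 7 + 141 = 148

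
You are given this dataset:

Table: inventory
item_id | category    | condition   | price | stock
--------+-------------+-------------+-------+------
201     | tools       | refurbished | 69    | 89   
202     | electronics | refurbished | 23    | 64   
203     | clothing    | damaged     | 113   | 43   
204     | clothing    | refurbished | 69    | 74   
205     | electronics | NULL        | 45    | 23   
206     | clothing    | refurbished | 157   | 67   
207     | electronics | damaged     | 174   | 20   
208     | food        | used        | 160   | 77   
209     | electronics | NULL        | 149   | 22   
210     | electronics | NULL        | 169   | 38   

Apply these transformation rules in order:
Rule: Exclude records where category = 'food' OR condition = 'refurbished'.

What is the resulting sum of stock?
146

Step 1: Find records where category = 'food' OR condition = 'refurbished'
Step 2: 5 records match, summing to 371
Step 3: Original sum: 517
Step 4: Remaining sum = 517 - 371 = 146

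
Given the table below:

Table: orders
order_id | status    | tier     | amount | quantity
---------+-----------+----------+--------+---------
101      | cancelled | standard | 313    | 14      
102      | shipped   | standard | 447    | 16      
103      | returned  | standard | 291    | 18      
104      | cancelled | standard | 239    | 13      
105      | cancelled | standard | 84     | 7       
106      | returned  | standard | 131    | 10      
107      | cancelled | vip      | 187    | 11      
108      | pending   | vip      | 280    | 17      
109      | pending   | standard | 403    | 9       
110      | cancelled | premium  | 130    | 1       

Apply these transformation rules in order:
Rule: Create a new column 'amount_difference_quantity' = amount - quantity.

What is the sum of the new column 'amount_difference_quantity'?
2389

Step 1: For each record, compute amount - quantity
Example calculations:
  313 - 14 = 299
  447 - 16 = 431
  291 - 18 = 273
  ...
Step 2: Sum all derived values
Step 3: Total = 2389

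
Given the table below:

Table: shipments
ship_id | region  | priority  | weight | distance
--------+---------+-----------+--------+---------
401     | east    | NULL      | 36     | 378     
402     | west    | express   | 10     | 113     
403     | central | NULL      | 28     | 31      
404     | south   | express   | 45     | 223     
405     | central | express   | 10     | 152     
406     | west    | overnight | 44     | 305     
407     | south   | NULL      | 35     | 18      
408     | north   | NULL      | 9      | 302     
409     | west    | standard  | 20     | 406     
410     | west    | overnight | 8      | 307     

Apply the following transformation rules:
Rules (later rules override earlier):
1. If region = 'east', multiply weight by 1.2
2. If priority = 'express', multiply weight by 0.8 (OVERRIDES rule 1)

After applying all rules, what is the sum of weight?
239.2

Step 1: Rule 2 takes priority for records with priority = 'express'
  - 3 records: 65 × 0.8 = 52.0
Step 2: Rule 1 applies to remaining records with region = 'east'
  - 1 records: 36 × 1.2 = 43.2
Step 3: Other records unchanged: 144
Step 4: Final sum = 52.0 + 43.2 + 144 = 239.2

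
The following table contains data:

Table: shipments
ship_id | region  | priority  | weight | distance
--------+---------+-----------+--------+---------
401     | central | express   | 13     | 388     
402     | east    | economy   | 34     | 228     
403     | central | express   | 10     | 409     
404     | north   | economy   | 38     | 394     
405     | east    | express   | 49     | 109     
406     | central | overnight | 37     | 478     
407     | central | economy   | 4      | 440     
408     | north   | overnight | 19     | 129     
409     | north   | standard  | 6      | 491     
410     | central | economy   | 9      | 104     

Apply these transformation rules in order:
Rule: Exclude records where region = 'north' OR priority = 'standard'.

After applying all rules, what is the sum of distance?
2156

Step 1: Find records where region = 'north' OR priority = 'standard'
Step 2: 3 records match, summing to 1014
Step 3: Original sum: 3170
Step 4: Remaining sum = 3170 - 1014 = 2156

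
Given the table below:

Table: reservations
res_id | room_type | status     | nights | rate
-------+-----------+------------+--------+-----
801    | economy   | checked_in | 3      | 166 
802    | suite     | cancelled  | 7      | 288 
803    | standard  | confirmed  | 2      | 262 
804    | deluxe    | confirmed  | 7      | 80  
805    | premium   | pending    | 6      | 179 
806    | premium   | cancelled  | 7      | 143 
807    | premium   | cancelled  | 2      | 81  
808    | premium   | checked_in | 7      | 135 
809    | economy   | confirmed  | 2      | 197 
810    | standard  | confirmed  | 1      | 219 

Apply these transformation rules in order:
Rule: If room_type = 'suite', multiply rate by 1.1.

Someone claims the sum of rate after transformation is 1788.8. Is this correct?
No, the correct result is 1778.8.

Step 1: Calculate the correct sum after transformation
Step 2: Apply multiplier 1.1 to records where room_type = 'suite'
Step 3: Correct result = 1778.8
Step 4: Claimed result = 1788.8
Step 5: 1778.8 ≠ 1788.8
Conclusion: The claimed result is incorrect. The correct answer is 1778.8.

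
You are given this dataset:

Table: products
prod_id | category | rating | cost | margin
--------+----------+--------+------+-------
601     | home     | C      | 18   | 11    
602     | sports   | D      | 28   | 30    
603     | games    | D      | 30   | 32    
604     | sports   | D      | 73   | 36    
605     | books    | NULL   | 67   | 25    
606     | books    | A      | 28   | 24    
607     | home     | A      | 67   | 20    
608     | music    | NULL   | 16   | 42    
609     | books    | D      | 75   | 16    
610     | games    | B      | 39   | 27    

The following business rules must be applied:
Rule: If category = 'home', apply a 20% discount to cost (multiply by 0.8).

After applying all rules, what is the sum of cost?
424.0

Step 1: Records with category = 'home' have total cost = 85
Step 2: Apply multiplier: 85 × 0.8 = 68.0
Step 3: Other records total: 356
Step 4: Final sum = 68.0 + 356 = 424.0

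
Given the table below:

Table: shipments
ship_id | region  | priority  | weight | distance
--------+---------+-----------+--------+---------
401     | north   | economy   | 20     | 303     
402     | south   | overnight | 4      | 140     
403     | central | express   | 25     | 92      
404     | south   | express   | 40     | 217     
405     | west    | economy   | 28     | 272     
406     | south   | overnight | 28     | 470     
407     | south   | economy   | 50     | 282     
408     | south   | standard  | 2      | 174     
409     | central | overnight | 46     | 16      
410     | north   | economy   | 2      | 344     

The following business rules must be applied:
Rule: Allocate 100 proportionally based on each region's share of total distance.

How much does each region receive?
central: 4.68, north: 28.01, south: 55.54, west: 11.77

Step 1: Calculate total distance = 2310
Step 2: Calculate each region's proportion:
  central: 108/2310 = 4.68% → 4.68
  north: 647/2310 = 28.01% → 28.01
  south: 1283/2310 = 55.54% → 55.54
  west: 272/2310 = 11.77% → 11.77
Step 3: Verify: sum of allocations ≈ 100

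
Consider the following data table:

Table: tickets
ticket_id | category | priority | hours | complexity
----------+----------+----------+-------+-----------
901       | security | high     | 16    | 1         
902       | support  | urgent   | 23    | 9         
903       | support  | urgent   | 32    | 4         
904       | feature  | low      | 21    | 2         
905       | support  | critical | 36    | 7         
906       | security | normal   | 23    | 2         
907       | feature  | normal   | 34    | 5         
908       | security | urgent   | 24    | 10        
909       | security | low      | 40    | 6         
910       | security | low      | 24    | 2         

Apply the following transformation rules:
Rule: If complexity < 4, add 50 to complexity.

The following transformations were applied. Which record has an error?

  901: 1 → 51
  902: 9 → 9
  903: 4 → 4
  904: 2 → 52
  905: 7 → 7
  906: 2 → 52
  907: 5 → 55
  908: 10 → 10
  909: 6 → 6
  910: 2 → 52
Record 907 has an error. The correct transformed value should be 5, not 55.

Step 1: Check each record against the rule
Step 2: Record 907 has complexity = 5
Step 3: Since 5 >= 4, the bonus should not have been applied
Step 4: Correct value = 5, but claimed value = 55
Conclusion: Record 907 has the error.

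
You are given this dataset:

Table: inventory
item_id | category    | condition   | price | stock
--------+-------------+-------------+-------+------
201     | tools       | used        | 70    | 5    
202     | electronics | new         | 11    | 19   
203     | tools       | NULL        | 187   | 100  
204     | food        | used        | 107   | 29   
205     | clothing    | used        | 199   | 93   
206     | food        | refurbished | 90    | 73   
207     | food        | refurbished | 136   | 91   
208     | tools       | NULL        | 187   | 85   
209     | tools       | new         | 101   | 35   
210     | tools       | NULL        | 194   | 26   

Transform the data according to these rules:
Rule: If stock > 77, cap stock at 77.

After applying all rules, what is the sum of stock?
495

Step 1: 4 records have stock > 77
Step 2: These records originally summed to 369
Step 3: After capping: 4 × 77 = 308
Step 4: Unaffected records sum: 187
Step 5: Final sum = 308 + 187 = 495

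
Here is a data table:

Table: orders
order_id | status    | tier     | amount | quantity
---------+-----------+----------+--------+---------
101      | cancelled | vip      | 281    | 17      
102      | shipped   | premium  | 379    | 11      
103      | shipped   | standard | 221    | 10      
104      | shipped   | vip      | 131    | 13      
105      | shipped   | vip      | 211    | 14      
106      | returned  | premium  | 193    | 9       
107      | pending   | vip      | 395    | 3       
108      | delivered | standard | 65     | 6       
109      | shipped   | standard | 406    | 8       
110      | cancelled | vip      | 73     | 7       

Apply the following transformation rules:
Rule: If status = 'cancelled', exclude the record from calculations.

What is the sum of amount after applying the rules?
2001

Step 1: Identify records where status = 'cancelled'
Step 2: The excluded records sum to 354
Step 3: Original total amount = 2355
Step 4: Remaining total = 2355 - 354 = 2001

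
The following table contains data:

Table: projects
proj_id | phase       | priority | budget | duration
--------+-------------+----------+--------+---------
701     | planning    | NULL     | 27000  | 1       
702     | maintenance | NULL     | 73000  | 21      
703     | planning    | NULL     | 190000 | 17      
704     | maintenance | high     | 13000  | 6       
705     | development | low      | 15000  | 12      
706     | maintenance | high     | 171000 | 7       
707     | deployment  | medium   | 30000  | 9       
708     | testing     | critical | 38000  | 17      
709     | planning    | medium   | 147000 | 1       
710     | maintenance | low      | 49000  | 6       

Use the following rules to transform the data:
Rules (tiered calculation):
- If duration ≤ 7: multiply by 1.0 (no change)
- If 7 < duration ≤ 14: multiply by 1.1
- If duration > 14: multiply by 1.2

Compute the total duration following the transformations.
110.1

Step 1: Tier 1 (duration ≤ 7): 5 records, sum = 21 × 1.0 = 21.0
Step 2: Tier 2 (7 < duration ≤ 14): 2 records, sum = 21 × 1.1 = 23.1
Step 3: Tier 3 (duration > 14): 3 records, sum = 55 × 1.2 = 66.0
Step 4: Final sum = 21.0 + 23.1 + 66.0 = 110.1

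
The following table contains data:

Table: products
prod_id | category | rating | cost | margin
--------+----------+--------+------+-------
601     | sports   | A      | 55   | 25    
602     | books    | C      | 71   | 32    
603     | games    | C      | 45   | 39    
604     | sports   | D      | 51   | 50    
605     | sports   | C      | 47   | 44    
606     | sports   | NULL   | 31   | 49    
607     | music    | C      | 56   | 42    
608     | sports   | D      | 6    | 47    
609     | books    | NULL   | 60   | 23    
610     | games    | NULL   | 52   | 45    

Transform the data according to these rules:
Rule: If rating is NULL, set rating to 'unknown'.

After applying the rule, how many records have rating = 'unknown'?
3

Step 1: Count records where rating IS NULL
Step 2: Found 3 records with NULL rating
Step 3: These records will have rating set to 'unknown'
Step 4: Records already having rating = 'unknown': 0
Step 5: Answer: 3 + 0 = 3 records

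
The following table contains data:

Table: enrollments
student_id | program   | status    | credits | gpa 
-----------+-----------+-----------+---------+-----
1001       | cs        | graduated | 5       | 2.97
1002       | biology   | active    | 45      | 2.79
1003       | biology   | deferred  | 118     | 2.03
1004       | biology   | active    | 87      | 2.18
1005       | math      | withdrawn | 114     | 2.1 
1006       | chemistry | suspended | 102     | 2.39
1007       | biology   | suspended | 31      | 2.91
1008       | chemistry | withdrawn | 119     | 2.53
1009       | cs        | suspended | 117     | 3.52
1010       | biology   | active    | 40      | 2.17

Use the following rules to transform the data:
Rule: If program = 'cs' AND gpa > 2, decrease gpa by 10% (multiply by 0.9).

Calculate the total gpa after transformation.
24.94

Step 1: Find records where program = 'cs' AND gpa > 2
Step 2: 2 records match, summing to 6.49
Step 3: After multiplier: 6.49 × 0.9 = 5.84
Step 4: Unaffected records sum: 19.1
Step 5: Final sum = 5.84 + 19.1 = 24.94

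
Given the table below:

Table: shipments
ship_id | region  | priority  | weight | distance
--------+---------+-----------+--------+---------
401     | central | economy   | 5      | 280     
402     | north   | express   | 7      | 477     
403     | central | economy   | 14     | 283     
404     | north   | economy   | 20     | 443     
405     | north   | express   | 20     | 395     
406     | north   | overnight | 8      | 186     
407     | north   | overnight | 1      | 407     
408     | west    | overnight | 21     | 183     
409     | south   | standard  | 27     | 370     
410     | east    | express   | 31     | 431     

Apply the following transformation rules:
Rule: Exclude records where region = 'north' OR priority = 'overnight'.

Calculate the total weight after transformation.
77

Step 1: Find records where region = 'north' OR priority = 'overnight'
Step 2: 6 records match, summing to 77
Step 3: Original sum: 154
Step 4: Remaining sum = 154 - 77 = 77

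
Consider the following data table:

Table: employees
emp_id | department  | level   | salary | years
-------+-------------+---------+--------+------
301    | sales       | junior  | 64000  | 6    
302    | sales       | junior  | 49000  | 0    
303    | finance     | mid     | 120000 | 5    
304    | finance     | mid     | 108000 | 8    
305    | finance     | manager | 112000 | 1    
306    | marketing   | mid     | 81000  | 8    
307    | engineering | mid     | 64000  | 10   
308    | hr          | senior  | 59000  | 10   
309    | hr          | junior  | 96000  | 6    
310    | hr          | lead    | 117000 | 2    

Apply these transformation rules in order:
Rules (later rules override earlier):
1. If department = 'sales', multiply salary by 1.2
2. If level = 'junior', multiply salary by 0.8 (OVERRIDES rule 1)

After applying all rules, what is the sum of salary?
828200.0

Step 1: Rule 2 takes priority for records with level = 'junior'
  - 3 records: 209000 × 0.8 = 167200.0
Step 2: Rule 1 applies to remaining records with department = 'sales'
  - 0 records: 0 × 1.2 = 0.0
Step 3: Other records unchanged: 661000
Step 4: Final sum = 167200.0 + 0.0 + 661000 = 828200.0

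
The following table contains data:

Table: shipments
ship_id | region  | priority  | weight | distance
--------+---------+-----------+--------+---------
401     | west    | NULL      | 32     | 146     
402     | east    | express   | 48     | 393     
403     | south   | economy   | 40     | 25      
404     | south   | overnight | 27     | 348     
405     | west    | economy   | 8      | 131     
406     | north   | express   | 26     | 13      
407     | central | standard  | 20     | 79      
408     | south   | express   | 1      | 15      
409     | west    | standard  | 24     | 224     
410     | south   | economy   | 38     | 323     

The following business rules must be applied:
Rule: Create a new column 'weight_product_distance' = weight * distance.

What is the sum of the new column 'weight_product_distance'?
54563

Step 1: For each record, compute weight * distance
Example calculations:
  32 * 146 = 4672
  48 * 393 = 18864
  40 * 25 = 1000
  ...
Step 2: Sum all derived values
Step 3: Total = 54563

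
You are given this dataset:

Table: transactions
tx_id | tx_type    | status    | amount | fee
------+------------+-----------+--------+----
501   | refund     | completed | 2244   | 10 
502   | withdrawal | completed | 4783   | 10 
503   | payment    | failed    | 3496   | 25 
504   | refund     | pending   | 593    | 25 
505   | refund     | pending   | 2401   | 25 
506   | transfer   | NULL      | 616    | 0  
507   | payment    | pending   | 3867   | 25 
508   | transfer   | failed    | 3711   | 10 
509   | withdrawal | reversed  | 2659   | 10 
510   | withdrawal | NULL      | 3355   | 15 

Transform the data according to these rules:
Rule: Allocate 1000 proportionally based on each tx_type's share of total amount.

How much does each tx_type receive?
payment: 265.57, refund: 188.93, transfer: 156.07, withdrawal: 389.43

Step 1: Calculate total amount = 27725
Step 2: Calculate each tx_type's proportion:
  payment: 7363/27725 = 26.56% → 265.57
  refund: 5238/27725 = 18.89% → 188.93
  transfer: 4327/27725 = 15.61% → 156.07
  withdrawal: 10797/27725 = 38.94% → 389.43
Step 3: Verify: sum of allocations ≈ 1000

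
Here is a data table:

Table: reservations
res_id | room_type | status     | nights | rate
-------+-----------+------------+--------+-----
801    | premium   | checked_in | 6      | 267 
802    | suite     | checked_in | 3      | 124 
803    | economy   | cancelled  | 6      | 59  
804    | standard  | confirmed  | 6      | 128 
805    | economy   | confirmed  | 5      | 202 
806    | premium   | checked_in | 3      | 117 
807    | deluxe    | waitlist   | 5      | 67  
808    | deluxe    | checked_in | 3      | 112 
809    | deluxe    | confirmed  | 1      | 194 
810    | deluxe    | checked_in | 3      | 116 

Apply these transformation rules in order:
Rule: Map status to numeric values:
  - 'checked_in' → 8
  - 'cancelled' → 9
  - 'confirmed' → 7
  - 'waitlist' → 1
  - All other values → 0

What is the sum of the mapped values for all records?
71

Step 1: Apply mapping to each record
Step 2: Count by status:
  'checked_in': 5 records × 8 = 40
  'cancelled': 1 records × 9 = 9
  'confirmed': 3 records × 7 = 21
  'waitlist': 1 records × 1 = 1
Step 3: Sum all mapped values = 71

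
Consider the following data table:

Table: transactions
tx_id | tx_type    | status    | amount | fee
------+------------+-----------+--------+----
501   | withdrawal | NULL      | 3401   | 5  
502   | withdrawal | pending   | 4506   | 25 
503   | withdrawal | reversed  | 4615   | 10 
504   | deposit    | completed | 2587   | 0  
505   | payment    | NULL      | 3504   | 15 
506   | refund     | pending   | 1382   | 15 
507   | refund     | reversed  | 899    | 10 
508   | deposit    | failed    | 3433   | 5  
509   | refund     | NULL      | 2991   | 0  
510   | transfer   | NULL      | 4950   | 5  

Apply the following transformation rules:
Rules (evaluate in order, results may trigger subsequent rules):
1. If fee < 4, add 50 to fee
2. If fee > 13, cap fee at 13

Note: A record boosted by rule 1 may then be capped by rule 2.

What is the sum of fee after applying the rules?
100

Step 1: Apply rule 1 to records with fee < 4
  - 2 records get bonus of 50
  - Of these, 2 records then exceed 13 and get capped
Step 2: Apply rule 2 to records with fee > 13
  - 3 records (original) are capped
Step 3: Calculate final sum = 100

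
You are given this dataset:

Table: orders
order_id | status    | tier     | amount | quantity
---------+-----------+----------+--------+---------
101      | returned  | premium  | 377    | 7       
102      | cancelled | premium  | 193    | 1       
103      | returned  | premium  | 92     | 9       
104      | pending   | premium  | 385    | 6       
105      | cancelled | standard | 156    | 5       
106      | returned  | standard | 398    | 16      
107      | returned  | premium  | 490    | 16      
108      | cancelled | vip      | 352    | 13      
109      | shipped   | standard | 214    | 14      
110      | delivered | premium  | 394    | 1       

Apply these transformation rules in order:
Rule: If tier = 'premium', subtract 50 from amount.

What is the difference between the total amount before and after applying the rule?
300

Step 1: Original sum of amount = 3051
Step 2: 6 records have tier = 'premium'
Step 3: Each affected record changes by -50
Step 4: Total change = 6 × -50 = -300
Step 5: New sum = 3051 + -300 = 2751
Step 6: Difference = |2751 - 3051| = 300
        (Sum decreased by 300)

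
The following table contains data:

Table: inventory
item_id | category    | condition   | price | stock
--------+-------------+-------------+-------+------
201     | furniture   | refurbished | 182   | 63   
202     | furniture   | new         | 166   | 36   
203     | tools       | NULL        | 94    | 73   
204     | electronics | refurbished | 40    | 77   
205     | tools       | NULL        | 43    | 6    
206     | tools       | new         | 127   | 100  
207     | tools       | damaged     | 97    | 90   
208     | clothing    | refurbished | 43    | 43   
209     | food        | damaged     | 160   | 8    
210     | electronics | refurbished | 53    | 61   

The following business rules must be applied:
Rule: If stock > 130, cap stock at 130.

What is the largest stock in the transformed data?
100

Step 1: Original maximum stock = 100
Step 2: Check cap of 130 against maximum
Step 3: No records exceed the cap (max 100 <= cap 130), so no capping applies
Step 4: Maximum after transformation = 100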